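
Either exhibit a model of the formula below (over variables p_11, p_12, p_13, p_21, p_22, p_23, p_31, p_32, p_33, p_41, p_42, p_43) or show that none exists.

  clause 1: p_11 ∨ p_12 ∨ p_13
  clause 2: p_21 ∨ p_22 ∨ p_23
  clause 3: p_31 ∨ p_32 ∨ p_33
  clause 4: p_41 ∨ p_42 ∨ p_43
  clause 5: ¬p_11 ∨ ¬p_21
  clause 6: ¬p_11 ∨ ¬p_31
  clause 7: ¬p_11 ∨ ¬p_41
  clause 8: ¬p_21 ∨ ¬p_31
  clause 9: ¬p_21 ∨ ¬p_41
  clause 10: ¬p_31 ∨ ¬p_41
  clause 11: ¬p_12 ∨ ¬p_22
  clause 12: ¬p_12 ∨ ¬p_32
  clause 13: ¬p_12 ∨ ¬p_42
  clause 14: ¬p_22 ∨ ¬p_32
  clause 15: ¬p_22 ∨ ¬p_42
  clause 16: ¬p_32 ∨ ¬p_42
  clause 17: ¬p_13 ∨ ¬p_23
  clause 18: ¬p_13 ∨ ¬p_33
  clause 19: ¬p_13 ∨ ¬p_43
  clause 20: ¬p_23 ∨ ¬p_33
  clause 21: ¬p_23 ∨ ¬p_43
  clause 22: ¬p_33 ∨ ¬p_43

Case p_11 = False:
Case p_12 = True:
Unit clause (¬p_22) forces p_22 = False.
Unit clause (¬p_32) forces p_32 = False.
Unit clause (¬p_42) forces p_42 = False.
Case p_21 = True:
Unit clause (¬p_31) forces p_31 = False.
Unit clause (p_33) forces p_33 = True.
Unit clause (¬p_41) forces p_41 = False.
Unit clause (p_43) forces p_43 = True.
Now (¬p_43) is unsatisfied and unit — conflict.
That branch fails; take p_21 = False instead.
Unit clause (p_23) forces p_23 = True.
Unit clause (¬p_13) forces p_13 = False.
Unit clause (¬p_33) forces p_33 = False.
Unit clause (p_31) forces p_31 = True.
Unit clause (¬p_41) forces p_41 = False.
Unit clause (p_43) forces p_43 = True.
Now (¬p_43) is unsatisfied and unit — conflict.
Both values of p_21 lead to a conflict.
That branch fails; take p_12 = False instead.
Unit clause (p_13) forces p_13 = True.
Unit clause (¬p_23) forces p_23 = False.
Unit clause (¬p_33) forces p_33 = False.
Unit clause (¬p_43) forces p_43 = False.
Case p_21 = True:
Unit clause (¬p_31) forces p_31 = False.
Unit clause (p_32) forces p_32 = True.
Unit clause (¬p_41) forces p_41 = False.
Unit clause (p_42) forces p_42 = True.
Now (¬p_42) is unsatisfied and unit — conflict.
That branch fails; take p_21 = False instead.
Unit clause (p_22) forces p_22 = True.
Unit clause (¬p_32) forces p_32 = False.
Unit clause (p_31) forces p_31 = True.
Unit clause (¬p_41) forces p_41 = False.
Unit clause (p_42) forces p_42 = True.
Now (¬p_42) is unsatisfied and unit — conflict.
Both values of p_21 lead to a conflict.
Both values of p_12 lead to a conflict.
That branch fails; take p_11 = True instead.
Unit clause (¬p_21) forces p_21 = False.
Unit clause (¬p_31) forces p_31 = False.
Unit clause (¬p_41) forces p_41 = False.
Case p_22 = True:
Unit clause (¬p_12) forces p_12 = False.
Unit clause (¬p_32) forces p_32 = False.
Unit clause (p_33) forces p_33 = True.
Unit clause (¬p_42) forces p_42 = False.
Unit clause (p_43) forces p_43 = True.
Now (¬p_43) is unsatisfied and unit — conflict.
That branch fails; take p_22 = False instead.
Unit clause (p_23) forces p_23 = True.
Unit clause (¬p_13) forces p_13 = False.
Unit clause (¬p_33) forces p_33 = False.
Unit clause (p_32) forces p_32 = True.
Unit clause (¬p_12) forces p_12 = False.
Unit clause (¬p_42) forces p_42 = False.
Unit clause (p_43) forces p_43 = True.
Now (¬p_43) is unsatisfied and unit — conflict.
Both values of p_22 lead to a conflict.
Both values of p_11 lead to a conflict.

UNSATISFIABLE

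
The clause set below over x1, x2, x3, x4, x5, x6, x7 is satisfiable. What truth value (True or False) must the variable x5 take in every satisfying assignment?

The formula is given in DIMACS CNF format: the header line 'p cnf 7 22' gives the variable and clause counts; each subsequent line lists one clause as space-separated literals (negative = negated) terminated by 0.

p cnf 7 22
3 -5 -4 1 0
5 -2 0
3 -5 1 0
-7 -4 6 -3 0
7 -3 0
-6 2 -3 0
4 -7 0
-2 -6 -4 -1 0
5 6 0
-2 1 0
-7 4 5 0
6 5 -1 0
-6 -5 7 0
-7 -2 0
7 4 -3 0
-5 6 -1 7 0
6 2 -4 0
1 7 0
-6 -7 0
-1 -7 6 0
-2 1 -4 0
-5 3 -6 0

Suppose x5 = True.
Branch on x3: set x3 = True.
The clause (x7) is unit, so x7 = True.
The clause (x4) is unit, so x4 = True.
The clause (x6) is unit, so x6 = True.
Now (¬x6) is unsatisfied and unit — conflict.
Backtrack on x3: now try x3 = False.
The clause (x1) is unit, so x1 = True.
The clause (¬x6) is unit, so x6 = False.
The clause (x7) is unit, so x7 = True.
Now (¬x7) is unsatisfied and unit — conflict.
Both values of x3 lead to a conflict.
So every satisfying assignment has x5 = False.

False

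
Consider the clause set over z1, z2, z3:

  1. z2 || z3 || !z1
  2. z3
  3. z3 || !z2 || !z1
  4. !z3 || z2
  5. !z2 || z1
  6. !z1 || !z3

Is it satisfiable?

No

(z3) alone gives z3 = true.
(z2) alone gives z2 = true.
(z1) alone gives z1 = true.
Now (!z1) is unsatisfied and unit — conflict.
No assignment satisfies every clause.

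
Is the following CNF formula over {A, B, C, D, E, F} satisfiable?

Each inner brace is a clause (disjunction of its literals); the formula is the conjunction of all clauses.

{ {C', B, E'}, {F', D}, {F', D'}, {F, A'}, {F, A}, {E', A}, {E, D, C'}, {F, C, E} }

No

Case F = 0:
From the singleton clause (A'), A = 0.
That conflicts with the unit clause (A).
So F must be the other value — set F = 1.
From the singleton clause (D), D = 1.
That conflicts with the unit clause (D').
Either choice for F ends in contradiction.
No assignment satisfies every clause.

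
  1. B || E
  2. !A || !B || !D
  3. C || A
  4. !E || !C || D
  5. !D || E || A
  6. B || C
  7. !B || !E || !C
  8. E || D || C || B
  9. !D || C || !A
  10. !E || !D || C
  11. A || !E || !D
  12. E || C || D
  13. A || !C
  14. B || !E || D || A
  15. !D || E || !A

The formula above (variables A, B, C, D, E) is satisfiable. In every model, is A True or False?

Suppose A = false.
From the singleton clause (C), C = true.
But (!C) is also a unit clause — contradiction.
So every satisfying assignment has A = True.

True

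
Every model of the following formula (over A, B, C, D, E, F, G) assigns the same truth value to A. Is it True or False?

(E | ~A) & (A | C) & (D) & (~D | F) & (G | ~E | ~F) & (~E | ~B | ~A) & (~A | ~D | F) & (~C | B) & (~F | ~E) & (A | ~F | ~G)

False

Suppose A = 1.
Unit clause (E) forces E = 1.
Unit clause (D) forces D = 1.
Unit clause (F) forces F = 1.
Now (~F) is unsatisfied and unit — conflict.
So every satisfying assignment has A = False.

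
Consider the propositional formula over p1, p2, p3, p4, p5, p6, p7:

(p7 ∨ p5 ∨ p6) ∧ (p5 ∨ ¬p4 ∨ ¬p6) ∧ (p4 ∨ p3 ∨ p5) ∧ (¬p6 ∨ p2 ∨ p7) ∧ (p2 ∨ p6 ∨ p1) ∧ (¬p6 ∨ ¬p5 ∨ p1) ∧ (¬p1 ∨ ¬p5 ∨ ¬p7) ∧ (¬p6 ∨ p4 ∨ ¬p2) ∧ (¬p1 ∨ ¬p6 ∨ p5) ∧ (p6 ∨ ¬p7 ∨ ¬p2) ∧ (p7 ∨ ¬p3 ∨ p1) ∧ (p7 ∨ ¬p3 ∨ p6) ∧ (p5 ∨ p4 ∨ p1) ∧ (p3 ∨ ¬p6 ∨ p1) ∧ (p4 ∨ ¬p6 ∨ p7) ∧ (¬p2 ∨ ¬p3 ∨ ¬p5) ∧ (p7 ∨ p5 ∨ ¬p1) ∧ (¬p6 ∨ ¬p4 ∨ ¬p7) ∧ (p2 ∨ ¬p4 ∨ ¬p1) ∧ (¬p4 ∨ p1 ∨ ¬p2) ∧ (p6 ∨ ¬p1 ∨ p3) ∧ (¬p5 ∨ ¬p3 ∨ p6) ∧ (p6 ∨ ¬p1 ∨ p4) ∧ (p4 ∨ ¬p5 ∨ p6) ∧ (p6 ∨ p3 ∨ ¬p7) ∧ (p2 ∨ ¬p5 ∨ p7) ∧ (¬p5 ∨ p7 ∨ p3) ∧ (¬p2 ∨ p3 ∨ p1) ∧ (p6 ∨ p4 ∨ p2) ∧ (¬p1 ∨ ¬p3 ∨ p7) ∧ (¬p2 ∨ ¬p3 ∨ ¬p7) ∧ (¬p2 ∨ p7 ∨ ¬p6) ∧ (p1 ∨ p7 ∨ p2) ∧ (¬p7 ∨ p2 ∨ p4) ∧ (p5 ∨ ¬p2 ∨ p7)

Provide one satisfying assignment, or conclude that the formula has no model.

UNSATISFIABLE

Suppose p7 = True.
Suppose p1 = False.
Suppose p2 = True.
Unit clause (p6) forces p6 = True.
Unit clause (¬p5) forces p5 = False.
Unit clause (¬p4) forces p4 = False.
But (p4) is also a unit clause — contradiction.
That branch fails; take p2 = False instead.
Unit clause (p6) forces p6 = True.
Unit clause (¬p5) forces p5 = False.
Unit clause (¬p4) forces p4 = False.
But (p4) is also a unit clause — contradiction.
Both values of p2 lead to a conflict.
That branch fails; take p1 = True instead.
Unit clause (¬p5) forces p5 = False.
Unit clause (¬p6) forces p6 = False.
Unit clause (¬p2) forces p2 = False.
Unit clause (¬p4) forces p4 = False.
But (p4) is also a unit clause — contradiction.
Both values of p1 lead to a conflict.
That branch fails; take p7 = False instead.
Suppose p5 = True.
Unit clause (p2) forces p2 = True.
Unit clause (¬p3) forces p3 = False.
But (p3) is also a unit clause — contradiction.
That branch fails; take p5 = False instead.
Unit clause (p6) forces p6 = True.
Unit clause (¬p4) forces p4 = False.
But (p4) is also a unit clause — contradiction.
Both values of p5 lead to a conflict.
Both values of p7 lead to a conflict.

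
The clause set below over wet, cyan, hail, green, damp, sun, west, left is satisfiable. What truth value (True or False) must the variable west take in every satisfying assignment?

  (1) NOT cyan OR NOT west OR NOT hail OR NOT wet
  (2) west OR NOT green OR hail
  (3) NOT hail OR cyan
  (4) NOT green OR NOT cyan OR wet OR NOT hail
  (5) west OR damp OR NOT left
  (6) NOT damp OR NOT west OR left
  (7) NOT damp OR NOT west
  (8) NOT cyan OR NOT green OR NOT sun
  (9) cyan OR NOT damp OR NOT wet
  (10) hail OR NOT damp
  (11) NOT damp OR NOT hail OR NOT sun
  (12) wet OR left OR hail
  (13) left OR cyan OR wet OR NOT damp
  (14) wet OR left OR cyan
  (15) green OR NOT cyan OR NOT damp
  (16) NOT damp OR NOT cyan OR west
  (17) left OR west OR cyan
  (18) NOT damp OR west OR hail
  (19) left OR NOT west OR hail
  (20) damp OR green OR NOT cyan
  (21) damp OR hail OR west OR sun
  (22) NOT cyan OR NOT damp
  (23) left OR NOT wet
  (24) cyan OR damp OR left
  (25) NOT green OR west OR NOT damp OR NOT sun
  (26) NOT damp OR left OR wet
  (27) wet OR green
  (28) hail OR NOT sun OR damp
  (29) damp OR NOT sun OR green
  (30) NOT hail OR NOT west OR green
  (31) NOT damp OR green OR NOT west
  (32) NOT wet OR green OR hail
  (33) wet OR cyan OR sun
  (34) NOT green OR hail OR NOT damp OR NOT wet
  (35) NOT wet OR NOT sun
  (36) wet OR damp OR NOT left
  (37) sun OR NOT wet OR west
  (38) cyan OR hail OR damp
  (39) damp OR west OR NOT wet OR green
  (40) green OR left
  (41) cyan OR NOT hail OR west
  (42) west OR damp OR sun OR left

Suppose west = false.
Branch on green: set green = false.
(wet) alone gives wet = true.
(left) alone gives left = true.
(damp) alone gives damp = true.
(cyan) alone gives cyan = true.
Now (NOT cyan) is unsatisfied and unit — conflict.
Backtrack on green: now try green = true.
(hail) alone gives hail = true.
(cyan) alone gives cyan = true.
(wet) alone gives wet = true.
(NOT sun) alone gives sun = false.
Now (sun) is unsatisfied and unit — conflict.
Both values of green lead to a conflict.
So every satisfying assignment has west = True.

True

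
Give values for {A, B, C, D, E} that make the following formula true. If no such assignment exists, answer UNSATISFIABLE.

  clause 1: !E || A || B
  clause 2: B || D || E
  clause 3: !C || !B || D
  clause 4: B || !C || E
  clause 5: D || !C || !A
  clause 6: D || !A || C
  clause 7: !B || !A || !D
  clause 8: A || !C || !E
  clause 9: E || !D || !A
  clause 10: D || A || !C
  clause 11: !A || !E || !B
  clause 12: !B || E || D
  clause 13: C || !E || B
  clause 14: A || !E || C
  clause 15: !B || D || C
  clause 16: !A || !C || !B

A=false; B=true; C=true; D=true; E=false

Case E = false:
Case B = true:
The clause (D) is unit, so D = true.
The clause (!A) is unit, so A = false.
No clause remains; C is free.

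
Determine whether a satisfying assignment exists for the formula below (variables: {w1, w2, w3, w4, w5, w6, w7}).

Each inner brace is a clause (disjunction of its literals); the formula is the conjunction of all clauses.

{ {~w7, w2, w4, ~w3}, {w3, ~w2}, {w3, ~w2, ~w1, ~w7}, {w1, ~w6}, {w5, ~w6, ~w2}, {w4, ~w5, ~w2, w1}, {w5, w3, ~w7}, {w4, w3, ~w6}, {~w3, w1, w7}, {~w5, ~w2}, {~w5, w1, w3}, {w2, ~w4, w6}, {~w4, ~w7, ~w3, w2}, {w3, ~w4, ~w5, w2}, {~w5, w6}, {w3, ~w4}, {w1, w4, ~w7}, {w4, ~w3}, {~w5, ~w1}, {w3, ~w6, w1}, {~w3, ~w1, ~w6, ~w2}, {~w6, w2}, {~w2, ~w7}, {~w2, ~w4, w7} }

Yes, satisfiable

Case w3 = 0:
The clause (~w2) is unit, so w2 = 0.
The clause (~w4) is unit, so w4 = 0.
The clause (~w6) is unit, so w6 = 0.
The clause (~w5) is unit, so w5 = 0.
The clause (~w7) is unit, so w7 = 0.
Every clause is now satisfied; w1 is unconstrained.
A satisfying assignment: w1: 1, w2: 0, w3: 0, w4: 0, w5: 0, w6: 0, w7: 0.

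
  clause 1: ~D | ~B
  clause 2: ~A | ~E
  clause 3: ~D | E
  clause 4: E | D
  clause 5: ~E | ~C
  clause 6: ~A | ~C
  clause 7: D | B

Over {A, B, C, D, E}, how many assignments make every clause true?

2

There are 2^5 = 32 truth assignments over (A, B, C, D, E).
Split on C. With C = 1, the clauses containing C are satisfied and ~C drops from the rest; 0 of the 2^4 = 16 assignments to the other variables satisfy what remains.
With C = 0, by the same count on the reduced clause set, 2 assignments work.
(One model: A=F, B=F, C=F, D=T, E=T.)
Total: 0 + 2 = 2.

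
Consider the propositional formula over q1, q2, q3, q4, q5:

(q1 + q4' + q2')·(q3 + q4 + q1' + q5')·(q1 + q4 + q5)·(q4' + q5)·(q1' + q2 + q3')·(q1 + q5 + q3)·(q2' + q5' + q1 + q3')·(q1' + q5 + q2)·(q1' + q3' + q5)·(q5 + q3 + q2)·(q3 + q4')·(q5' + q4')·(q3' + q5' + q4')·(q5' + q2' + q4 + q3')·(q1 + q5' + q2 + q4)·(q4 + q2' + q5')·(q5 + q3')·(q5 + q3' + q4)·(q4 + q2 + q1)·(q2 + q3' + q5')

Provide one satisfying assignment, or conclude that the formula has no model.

Suppose q4 = 0.
Suppose q1 = 1.
Suppose q3 = 0.
Unit clause (q5') forces q5 = 0.
Unit clause (q2) forces q2 = 1.
Every clause now holds.

q1=1,  q2=1,  q3=0,  q4=0,  q5=0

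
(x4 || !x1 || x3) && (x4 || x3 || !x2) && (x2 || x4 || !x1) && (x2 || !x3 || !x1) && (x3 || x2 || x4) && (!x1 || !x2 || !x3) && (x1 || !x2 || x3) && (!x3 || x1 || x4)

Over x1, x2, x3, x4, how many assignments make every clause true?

5

There are 2^4 = 16 truth assignments over (x1, x2, x3, x4).
Check each against the 8 clauses (columns in the order x1, x2, x3, x4):
  F F F F  ✗ fails (x3 || x2 || x4)
  F F F T  ✓ satisfies all
  F F T F  ✗ fails (!x3 || x1 || x4)
  F F T T  ✓ satisfies all
  F T F F  ✗ fails (x4 || x3 || !x2)
  F T F T  ✗ fails (x1 || !x2 || x3)
  F T T F  ✗ fails (!x3 || x1 || x4)
  F T T T  ✓ satisfies all
  T F F F  ✗ fails (x4 || !x1 || x3)
  T F F T  ✓ satisfies all
  T F T F  ✗ fails (x2 || x4 || !x1)
  T F T T  ✗ fails (x2 || !x3 || !x1)
  T T F F  ✗ fails (x4 || !x1 || x3)
  T T F T  ✓ satisfies all
  T T T F  ✗ fails (!x1 || !x2 || !x3)
  T T T T  ✗ fails (!x1 || !x2 || !x3)
5 of the 16 rows are models.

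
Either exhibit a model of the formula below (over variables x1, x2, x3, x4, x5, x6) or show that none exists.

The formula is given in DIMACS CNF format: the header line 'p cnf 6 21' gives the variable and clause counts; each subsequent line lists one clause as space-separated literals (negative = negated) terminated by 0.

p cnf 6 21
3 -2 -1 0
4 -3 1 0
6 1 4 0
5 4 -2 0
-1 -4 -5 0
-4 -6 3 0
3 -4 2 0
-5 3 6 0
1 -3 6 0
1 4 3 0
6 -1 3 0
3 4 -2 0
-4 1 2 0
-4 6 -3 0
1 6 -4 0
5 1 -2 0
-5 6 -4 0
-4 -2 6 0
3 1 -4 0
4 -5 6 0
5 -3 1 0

Branch on x3: set x3 = True.
Branch on x4: set x4 = False.
(x1) alone gives x1 = True.
Branch on x5: set x5 = True.
(x6) alone gives x6 = True.
Every clause is now satisfied; x2 is unconstrained.

x1 ↦ True,  x2 ↦ True,  x3 ↦ True,  x4 ↦ False,  x5 ↦ True,  x6 ↦ True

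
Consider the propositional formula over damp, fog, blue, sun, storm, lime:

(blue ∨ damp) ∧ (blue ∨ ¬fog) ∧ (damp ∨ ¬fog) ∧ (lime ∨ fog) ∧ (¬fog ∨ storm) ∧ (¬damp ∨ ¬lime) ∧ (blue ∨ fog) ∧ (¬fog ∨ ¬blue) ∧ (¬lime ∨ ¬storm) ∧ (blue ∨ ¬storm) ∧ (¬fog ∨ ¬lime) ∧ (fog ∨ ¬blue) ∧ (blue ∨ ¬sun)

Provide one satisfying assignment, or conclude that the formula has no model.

UNSATISFIABLE

Branch on blue: set blue = True.
Unit clause (¬fog) forces fog = False.
Now (fog) is unsatisfied and unit — conflict.
That branch fails; take blue = False instead.
Unit clause (damp) forces damp = True.
Unit clause (¬fog) forces fog = False.
Now (fog) is unsatisfied and unit — conflict.
Either choice for blue ends in contradiction.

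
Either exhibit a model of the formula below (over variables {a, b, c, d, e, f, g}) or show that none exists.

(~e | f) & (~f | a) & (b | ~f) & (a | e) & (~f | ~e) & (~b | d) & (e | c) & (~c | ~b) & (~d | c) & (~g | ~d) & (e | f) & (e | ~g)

UNSATISFIABLE

Try e = 0.
The clause (a) is unit, so a = 1.
The clause (c) is unit, so c = 1.
The clause (~b) is unit, so b = 0.
The clause (~f) is unit, so f = 0.
But (f) is also a unit clause — contradiction.
Backtrack on e: now try e = 1.
The clause (f) is unit, so f = 1.
But (~f) is also a unit clause — contradiction.
Neither e = 1 nor e = 0 works.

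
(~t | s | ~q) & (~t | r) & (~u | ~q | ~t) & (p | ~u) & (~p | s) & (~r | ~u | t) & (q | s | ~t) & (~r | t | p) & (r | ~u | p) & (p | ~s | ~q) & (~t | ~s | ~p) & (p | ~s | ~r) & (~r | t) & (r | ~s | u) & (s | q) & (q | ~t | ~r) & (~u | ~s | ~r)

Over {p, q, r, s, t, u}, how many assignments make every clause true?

There are 2^6 = 64 truth assignments over (p, q, r, s, t, u).
Split on p. With p = 1, the clauses containing p are satisfied and ~p drops from the rest; 2 of the 2^5 = 32 assignments to the other variables satisfy what remains.
With p = 0, by the same count on the reduced clause set, 1 assignment works.
Total: 2 + 1 = 3.

3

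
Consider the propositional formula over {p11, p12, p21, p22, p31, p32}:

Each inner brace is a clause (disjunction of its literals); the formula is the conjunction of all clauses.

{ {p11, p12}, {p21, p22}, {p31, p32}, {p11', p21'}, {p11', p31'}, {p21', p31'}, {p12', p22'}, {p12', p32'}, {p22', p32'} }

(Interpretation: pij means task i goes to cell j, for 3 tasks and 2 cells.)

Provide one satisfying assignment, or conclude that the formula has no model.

UNSATISFIABLE

Branch on p11: set p11 = 1.
The clause (p21') is unit, so p21 = 0.
The clause (p22) is unit, so p22 = 1.
The clause (p31') is unit, so p31 = 0.
The clause (p32) is unit, so p32 = 1.
Now (p32') is unsatisfied and unit — conflict.
Undo p11 and try p11 = 0.
The clause (p12) is unit, so p12 = 1.
The clause (p22') is unit, so p22 = 0.
The clause (p21) is unit, so p21 = 1.
The clause (p31') is unit, so p31 = 0.
The clause (p32) is unit, so p32 = 1.
Now (p32') is unsatisfied and unit — conflict.
Neither p11 = 1 nor p11 = 0 works.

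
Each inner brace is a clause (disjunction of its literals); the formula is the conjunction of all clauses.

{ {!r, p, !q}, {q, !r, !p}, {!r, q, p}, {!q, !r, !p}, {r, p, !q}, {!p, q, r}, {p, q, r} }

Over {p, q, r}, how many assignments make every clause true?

There are 2^3 = 8 truth assignments over (p, q, r).
Check each against the 7 clauses (columns in the order p, q, r):
  F F F  ✗ fails (p || q || r)
  F F T  ✗ fails (!r || q || p)
  F T F  ✗ fails (r || p || !q)
  F T T  ✗ fails (!r || p || !q)
  T F F  ✗ fails (!p || q || r)
  T F T  ✗ fails (q || !r || !p)
  T T F  ✓ satisfies all
  T T T  ✗ fails (!q || !r || !p)
1 of the 8 rows is a model.

1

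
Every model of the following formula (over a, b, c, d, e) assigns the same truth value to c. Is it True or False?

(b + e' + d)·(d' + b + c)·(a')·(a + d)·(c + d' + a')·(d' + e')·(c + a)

Suppose c = 0.
(a') alone gives a = 0.
But (a) is also a unit clause — contradiction.
So every satisfying assignment has c = True.

True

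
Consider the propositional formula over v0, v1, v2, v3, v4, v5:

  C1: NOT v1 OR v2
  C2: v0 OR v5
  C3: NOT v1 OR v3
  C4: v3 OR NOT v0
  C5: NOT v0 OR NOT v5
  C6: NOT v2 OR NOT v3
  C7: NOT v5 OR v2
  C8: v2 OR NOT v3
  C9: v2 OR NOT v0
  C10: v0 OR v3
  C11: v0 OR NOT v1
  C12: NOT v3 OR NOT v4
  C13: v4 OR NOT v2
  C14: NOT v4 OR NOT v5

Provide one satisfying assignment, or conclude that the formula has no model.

UNSATISFIABLE

Try v1 = false.
Try v0 = true.
The clause (v3) is unit, so v3 = true.
The clause (NOT v5) is unit, so v5 = false.
The clause (NOT v2) is unit, so v2 = false.
That conflicts with the unit clause (v2).
That branch fails; take v0 = false instead.
The clause (v5) is unit, so v5 = true.
The clause (v2) is unit, so v2 = true.
The clause (NOT v3) is unit, so v3 = false.
That conflicts with the unit clause (v3).
Either choice for v0 ends in contradiction.
That branch fails; take v1 = true instead.
The clause (v2) is unit, so v2 = true.
The clause (v3) is unit, so v3 = true.
That conflicts with the unit clause (NOT v3).
Either choice for v1 ends in contradiction.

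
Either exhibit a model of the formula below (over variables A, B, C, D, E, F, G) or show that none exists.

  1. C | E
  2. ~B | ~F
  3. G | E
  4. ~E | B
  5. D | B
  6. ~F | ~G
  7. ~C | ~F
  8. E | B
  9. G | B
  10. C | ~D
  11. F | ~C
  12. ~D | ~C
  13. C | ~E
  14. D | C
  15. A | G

UNSATISFIABLE

Try C = 1.
Unit clause (~F) forces F = 0.
That conflicts with the unit clause (F).
So C must be the other value — set C = 0.
Unit clause (E) forces E = 1.
That conflicts with the unit clause (~E).
Either choice for C ends in contradiction.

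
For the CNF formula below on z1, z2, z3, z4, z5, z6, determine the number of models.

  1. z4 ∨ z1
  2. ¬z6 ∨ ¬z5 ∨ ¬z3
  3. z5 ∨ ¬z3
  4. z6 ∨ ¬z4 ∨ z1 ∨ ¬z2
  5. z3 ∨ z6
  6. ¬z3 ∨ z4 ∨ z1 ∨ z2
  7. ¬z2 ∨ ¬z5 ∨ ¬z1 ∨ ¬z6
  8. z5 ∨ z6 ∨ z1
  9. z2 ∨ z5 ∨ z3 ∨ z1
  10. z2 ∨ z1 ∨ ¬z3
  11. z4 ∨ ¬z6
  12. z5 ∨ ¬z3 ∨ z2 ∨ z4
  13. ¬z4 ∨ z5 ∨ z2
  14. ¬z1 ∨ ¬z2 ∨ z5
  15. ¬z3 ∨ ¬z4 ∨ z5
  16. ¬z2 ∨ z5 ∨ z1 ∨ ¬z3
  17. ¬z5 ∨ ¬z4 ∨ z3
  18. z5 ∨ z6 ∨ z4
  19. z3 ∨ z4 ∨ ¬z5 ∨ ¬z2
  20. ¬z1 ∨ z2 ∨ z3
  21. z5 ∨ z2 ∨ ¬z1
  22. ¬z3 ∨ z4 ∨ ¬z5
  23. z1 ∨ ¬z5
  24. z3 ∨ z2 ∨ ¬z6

There are 2^6 = 64 truth assignments over (z1, z2, z3, z4, z5, z6).
Split on z2. With z2 = True, the clauses containing z2 are satisfied and ¬z2 drops from the rest; 2 of the 2^5 = 32 assignments to the other variables satisfy what remains.
With z2 = False, by the same count on the reduced clause set, 1 assignment works.
(One model: z1=F, z2=T, z3=F, z4=T, z5=F, z6=T.)
Total: 2 + 1 = 3.

3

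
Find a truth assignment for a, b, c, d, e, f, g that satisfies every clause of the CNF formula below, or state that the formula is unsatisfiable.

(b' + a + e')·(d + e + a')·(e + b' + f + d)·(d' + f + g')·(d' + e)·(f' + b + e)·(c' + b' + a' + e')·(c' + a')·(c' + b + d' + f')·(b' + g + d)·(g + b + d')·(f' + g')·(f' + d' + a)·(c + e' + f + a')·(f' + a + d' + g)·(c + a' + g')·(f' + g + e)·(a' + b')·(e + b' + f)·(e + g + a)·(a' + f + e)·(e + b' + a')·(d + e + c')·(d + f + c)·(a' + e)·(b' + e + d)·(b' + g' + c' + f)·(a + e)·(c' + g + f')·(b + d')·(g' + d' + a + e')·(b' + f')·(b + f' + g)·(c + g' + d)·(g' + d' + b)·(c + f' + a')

Branch on d: set d = 0.
Branch on e: set e = 1.
Branch on b: set b = 0.
Branch on c: set c = 1.
Unit clause (a') forces a = 0.
Branch on f: set f = 0.
No clause remains; g is free.

a=0,  b=0,  c=1,  d=0,  e=1,  f=0,  g=0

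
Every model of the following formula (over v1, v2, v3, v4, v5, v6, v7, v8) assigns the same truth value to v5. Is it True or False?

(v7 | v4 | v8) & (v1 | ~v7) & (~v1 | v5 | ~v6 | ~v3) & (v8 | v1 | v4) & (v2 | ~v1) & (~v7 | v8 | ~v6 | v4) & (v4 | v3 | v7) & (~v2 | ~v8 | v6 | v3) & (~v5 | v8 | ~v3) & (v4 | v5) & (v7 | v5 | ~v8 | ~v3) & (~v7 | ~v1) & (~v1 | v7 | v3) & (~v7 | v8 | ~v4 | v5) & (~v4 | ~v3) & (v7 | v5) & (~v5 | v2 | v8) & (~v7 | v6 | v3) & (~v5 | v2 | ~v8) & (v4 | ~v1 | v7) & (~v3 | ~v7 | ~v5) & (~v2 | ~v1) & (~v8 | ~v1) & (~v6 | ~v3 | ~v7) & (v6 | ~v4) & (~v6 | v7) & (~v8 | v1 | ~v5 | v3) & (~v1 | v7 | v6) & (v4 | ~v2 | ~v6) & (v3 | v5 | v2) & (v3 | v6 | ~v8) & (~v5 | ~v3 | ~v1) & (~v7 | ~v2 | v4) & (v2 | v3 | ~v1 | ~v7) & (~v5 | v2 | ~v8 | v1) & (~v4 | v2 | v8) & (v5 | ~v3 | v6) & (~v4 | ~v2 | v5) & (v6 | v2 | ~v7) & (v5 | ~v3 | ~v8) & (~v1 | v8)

True

Suppose v5 = 0.
The clause (v4) is unit, so v4 = 1.
The clause (~v3) is unit, so v3 = 0.
The clause (v7) is unit, so v7 = 1.
The clause (v1) is unit, so v1 = 1.
But (~v1) is also a unit clause — contradiction.
So every satisfying assignment has v5 = True.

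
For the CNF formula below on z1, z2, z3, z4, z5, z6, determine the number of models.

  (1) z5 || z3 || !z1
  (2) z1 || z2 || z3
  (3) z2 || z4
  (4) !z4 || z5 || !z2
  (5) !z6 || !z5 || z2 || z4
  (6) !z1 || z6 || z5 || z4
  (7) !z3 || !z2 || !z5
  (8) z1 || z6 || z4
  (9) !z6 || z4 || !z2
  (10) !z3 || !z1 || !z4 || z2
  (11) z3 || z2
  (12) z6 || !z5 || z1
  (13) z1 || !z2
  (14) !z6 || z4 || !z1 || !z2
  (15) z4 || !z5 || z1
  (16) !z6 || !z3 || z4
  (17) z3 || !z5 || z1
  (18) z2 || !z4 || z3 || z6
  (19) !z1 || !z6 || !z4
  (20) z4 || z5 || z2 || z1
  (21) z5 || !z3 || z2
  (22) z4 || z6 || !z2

2

There are 2^6 = 64 truth assignments over (z1, z2, z3, z4, z5, z6).
Split on z1. With z1 = true, the clauses containing z1 are satisfied and !z1 drops from the rest; 1 of the 2^5 = 32 assignments to the other variables satisfy what remains.
With z1 = false, by the same count on the reduced clause set, 1 assignment works.
(One model: z1=F, z2=F, z3=T, z4=T, z5=T, z6=T.)
Total: 1 + 1 = 2.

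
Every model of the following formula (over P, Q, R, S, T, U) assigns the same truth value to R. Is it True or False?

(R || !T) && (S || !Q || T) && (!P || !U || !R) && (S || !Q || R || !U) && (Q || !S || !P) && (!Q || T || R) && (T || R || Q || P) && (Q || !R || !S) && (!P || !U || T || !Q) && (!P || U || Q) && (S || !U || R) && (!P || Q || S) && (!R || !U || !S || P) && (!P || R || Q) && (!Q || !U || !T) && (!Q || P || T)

Suppose R = false.
From the singleton clause (!T), T = false.
From the singleton clause (!Q), Q = false.
From the singleton clause (P), P = true.
Now (!P) is unsatisfied and unit — conflict.
So every satisfying assignment has R = True.

True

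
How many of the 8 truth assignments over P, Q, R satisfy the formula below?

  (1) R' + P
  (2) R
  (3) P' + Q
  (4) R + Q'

1

There are 2^3 = 8 truth assignments over (P, Q, R).
Split on Q. With Q = 1, the clauses containing Q are satisfied and Q' drops from the rest; 1 of the 2^2 = 4 assignments to the other variables satisfy what remains.
With Q = 0, by the same count on the reduced clause set, 0 assignments work.
(One model: P=T, Q=T, R=T.)
Total: 1 + 0 = 1.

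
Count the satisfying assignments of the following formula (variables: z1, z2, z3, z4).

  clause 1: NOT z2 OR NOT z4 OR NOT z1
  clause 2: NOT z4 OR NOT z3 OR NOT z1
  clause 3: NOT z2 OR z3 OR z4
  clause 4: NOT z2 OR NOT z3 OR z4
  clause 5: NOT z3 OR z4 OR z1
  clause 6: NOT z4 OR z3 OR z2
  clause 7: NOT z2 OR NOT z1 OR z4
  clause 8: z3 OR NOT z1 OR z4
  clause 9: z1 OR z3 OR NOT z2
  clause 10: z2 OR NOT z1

There are 2^4 = 16 truth assignments over (z1, z2, z3, z4).
Check each against the 10 clauses (columns in the order z1, z2, z3, z4):
  F F F F  ✓ satisfies all
  F F F T  ✗ fails (NOT z4 OR z3 OR z2)
  F F T F  ✗ fails (NOT z3 OR z4 OR z1)
  F F T T  ✓ satisfies all
  F T F F  ✗ fails (NOT z2 OR z3 OR z4)
  F T F T  ✗ fails (z1 OR z3 OR NOT z2)
  F T T F  ✗ fails (NOT z2 OR NOT z3 OR z4)
  F T T T  ✓ satisfies all
  T F F F  ✗ fails (z3 OR NOT z1 OR z4)
  T F F T  ✗ fails (NOT z4 OR z3 OR z2)
  T F T F  ✗ fails (z2 OR NOT z1)
  T F T T  ✗ fails (NOT z4 OR NOT z3 OR NOT z1)
  T T F F  ✗ fails (NOT z2 OR z3 OR z4)
  T T F T  ✗ fails (NOT z2 OR NOT z4 OR NOT z1)
  T T T F  ✗ fails (NOT z2 OR NOT z3 OR z4)
  T T T T  ✗ fails (NOT z2 OR NOT z4 OR NOT z1)
3 of the 16 rows are models.

3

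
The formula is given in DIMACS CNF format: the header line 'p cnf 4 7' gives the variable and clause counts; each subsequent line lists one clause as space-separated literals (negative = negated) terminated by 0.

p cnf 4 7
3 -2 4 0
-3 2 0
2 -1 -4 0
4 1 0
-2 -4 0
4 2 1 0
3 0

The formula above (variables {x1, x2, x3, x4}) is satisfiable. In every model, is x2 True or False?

Suppose x2 = False.
Unit clause (¬x3) forces x3 = False.
Now (x3) is unsatisfied and unit — conflict.
So every satisfying assignment has x2 = True.

True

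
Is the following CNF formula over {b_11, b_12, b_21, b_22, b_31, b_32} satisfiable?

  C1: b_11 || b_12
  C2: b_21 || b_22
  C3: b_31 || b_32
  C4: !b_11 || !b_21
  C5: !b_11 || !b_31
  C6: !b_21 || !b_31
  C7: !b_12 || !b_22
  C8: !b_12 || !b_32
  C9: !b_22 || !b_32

Try b_11 = true.
The clause (!b_21) is unit, so b_21 = false.
The clause (b_22) is unit, so b_22 = true.
The clause (!b_31) is unit, so b_31 = false.
The clause (b_32) is unit, so b_32 = true.
But (!b_32) is also a unit clause — contradiction.
So b_11 must be the other value — set b_11 = false.
The clause (b_12) is unit, so b_12 = true.
The clause (!b_22) is unit, so b_22 = false.
The clause (b_21) is unit, so b_21 = true.
The clause (!b_31) is unit, so b_31 = false.
The clause (b_32) is unit, so b_32 = true.
But (!b_32) is also a unit clause — contradiction.
Either choice for b_11 ends in contradiction.
No assignment satisfies every clause.

No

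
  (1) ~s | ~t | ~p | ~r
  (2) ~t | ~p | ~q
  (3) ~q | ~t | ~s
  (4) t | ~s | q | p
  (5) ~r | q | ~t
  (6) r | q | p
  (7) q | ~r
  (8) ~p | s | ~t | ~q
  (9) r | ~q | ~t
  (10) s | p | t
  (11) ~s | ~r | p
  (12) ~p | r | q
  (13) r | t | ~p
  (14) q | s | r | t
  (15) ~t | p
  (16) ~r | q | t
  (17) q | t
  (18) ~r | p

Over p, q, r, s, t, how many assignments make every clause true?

3

There are 2^5 = 32 truth assignments over (p, q, r, s, t).
Split on r. With r = 1, the clauses containing r are satisfied and ~r drops from the rest; 2 of the 2^4 = 16 assignments to the other variables satisfy what remains.
With r = 0, by the same count on the reduced clause set, 1 assignment works.
(One model: p=F, q=T, r=F, s=T, t=F.)
Total: 2 + 1 = 3.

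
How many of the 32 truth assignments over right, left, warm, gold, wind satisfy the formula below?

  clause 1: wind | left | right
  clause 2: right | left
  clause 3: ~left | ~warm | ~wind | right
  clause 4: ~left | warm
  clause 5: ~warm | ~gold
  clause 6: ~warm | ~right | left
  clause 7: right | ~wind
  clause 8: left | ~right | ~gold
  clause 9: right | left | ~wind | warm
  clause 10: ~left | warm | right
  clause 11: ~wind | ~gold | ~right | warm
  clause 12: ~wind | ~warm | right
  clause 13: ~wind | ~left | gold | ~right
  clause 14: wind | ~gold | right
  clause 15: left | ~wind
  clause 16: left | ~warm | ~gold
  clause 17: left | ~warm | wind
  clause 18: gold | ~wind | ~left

3

There are 2^5 = 32 truth assignments over (right, left, warm, gold, wind).
Split on left. With left = 1, the clauses containing left are satisfied and ~left drops from the rest; 2 of the 2^4 = 16 assignments to the other variables satisfy what remains.
With left = 0, by the same count on the reduced clause set, 1 assignment works.
Total: 2 + 1 = 3.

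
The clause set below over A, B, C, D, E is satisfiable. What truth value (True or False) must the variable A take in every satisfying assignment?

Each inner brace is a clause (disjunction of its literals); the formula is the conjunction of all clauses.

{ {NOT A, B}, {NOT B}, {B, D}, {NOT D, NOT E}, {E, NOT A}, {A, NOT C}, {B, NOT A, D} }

Suppose A = true.
Unit clause (B) forces B = true.
But (NOT B) is also a unit clause — contradiction.
So every satisfying assignment has A = False.

False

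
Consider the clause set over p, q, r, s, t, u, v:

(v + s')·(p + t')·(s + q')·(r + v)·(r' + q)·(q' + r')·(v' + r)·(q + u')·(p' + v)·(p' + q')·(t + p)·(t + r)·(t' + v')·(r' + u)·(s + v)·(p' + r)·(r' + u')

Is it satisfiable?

Suppose v = 1.
(r) alone gives r = 1.
(q) alone gives q = 1.
Now (q') is unsatisfied and unit — conflict.
So v must be the other value — set v = 0.
(s') alone gives s = 0.
Now (s) is unsatisfied and unit — conflict.
Neither v = 1 nor v = 0 works.
No assignment satisfies every clause.

No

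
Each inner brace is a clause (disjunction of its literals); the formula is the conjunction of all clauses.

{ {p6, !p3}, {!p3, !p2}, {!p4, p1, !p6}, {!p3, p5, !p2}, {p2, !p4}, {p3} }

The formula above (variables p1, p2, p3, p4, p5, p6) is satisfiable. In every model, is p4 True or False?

False

Suppose p4 = true.
From the singleton clause (p2), p2 = true.
From the singleton clause (!p3), p3 = false.
Now (p3) is unsatisfied and unit — conflict.
So every satisfying assignment has p4 = False.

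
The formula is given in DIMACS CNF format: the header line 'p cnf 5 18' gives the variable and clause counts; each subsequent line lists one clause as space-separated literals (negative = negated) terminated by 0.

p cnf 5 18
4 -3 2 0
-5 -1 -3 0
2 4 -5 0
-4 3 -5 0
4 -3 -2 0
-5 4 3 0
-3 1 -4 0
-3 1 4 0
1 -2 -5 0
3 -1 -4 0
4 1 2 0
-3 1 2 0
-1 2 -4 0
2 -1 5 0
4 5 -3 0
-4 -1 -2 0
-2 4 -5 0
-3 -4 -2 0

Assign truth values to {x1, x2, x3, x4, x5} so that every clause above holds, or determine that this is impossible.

Suppose x4 = False.
Suppose x3 = False.
The clause (¬x5) is unit, so x5 = False.
Suppose x1 = True.
The clause (x2) is unit, so x2 = True.
This assignment satisfies each clause.

x1=True,  x2=True,  x3=False,  x4=False,  x5=False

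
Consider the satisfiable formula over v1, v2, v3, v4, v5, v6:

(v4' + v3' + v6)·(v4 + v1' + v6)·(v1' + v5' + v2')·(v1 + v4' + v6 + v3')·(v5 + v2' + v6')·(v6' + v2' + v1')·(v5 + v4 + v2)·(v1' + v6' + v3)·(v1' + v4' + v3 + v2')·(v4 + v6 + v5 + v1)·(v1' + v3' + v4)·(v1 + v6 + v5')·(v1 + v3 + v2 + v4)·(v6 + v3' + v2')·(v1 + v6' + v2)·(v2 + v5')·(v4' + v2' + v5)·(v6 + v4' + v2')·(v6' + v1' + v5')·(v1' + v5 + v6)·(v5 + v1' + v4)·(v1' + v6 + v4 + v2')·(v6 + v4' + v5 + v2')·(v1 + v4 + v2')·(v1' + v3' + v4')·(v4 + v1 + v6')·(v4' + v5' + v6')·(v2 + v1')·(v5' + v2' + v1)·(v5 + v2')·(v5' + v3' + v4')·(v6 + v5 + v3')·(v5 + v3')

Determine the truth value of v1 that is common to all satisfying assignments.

False

Suppose v1 = 1.
From the singleton clause (v2), v2 = 1.
From the singleton clause (v5'), v5 = 0.
But (v5) is also a unit clause — contradiction.
So every satisfying assignment has v1 = False.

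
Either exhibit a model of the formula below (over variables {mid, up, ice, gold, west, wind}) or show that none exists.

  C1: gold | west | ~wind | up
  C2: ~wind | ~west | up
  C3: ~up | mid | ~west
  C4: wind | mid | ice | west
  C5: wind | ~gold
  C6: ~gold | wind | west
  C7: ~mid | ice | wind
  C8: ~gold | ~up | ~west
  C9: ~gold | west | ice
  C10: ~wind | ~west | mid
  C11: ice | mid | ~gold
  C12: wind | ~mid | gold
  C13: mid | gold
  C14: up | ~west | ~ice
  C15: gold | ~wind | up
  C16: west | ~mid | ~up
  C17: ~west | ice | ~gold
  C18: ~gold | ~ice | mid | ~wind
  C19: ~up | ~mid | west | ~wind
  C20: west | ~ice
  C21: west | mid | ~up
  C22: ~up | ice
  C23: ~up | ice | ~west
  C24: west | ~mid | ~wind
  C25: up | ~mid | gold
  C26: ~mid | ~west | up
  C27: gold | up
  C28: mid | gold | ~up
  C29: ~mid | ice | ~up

Branch on wind: set wind = 1.
Branch on west: set west = 1.
The clause (up) is unit, so up = 1.
The clause (mid) is unit, so mid = 1.
The clause (~gold) is unit, so gold = 0.
The clause (ice) is unit, so ice = 1.
All clauses are satisfied.

mid=1,  up=1,  ice=1,  gold=0,  west=1,  wind=1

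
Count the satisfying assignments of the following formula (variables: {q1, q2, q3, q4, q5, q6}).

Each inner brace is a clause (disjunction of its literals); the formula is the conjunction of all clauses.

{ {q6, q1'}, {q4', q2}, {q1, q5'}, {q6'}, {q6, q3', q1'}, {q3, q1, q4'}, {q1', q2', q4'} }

There are 2^6 = 64 truth assignments over (q1, q2, q3, q4, q5, q6).
Split on q6. With q6 = 1, the clauses containing q6 are satisfied and q6' drops from the rest; 0 of the 2^5 = 32 assignments to the other variables satisfy what remains.
With q6 = 0, by the same count on the reduced clause set, 5 assignments work.
(One model: q1=F, q2=F, q3=F, q4=F, q5=F, q6=F.)
Total: 0 + 5 = 5.

5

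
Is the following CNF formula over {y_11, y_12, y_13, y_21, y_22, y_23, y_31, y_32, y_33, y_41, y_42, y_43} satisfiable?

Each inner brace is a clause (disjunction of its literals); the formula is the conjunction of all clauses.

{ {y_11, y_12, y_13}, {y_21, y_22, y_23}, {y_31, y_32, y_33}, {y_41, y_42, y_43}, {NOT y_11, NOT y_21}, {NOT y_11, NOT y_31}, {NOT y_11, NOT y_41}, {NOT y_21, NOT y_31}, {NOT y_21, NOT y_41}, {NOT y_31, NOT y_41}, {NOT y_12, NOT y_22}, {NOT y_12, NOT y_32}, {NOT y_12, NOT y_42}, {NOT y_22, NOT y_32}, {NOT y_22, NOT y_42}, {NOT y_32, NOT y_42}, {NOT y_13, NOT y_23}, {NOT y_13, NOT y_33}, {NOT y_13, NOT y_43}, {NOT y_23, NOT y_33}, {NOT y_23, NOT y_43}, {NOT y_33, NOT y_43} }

Unsatisfiable

Case y_11 = false:
Case y_12 = true:
From the singleton clause (NOT y_22), y_22 = false.
From the singleton clause (NOT y_32), y_32 = false.
From the singleton clause (NOT y_42), y_42 = false.
Case y_21 = true:
From the singleton clause (NOT y_31), y_31 = false.
From the singleton clause (y_33), y_33 = true.
From the singleton clause (NOT y_41), y_41 = false.
From the singleton clause (y_43), y_43 = true.
But (NOT y_43) is also a unit clause — contradiction.
That branch fails; take y_21 = false instead.
From the singleton clause (y_23), y_23 = true.
From the singleton clause (NOT y_13), y_13 = false.
From the singleton clause (NOT y_33), y_33 = false.
From the singleton clause (y_31), y_31 = true.
From the singleton clause (NOT y_41), y_41 = false.
From the singleton clause (y_43), y_43 = true.
But (NOT y_43) is also a unit clause — contradiction.
Both values of y_21 lead to a conflict.
That branch fails; take y_12 = false instead.
From the singleton clause (y_13), y_13 = true.
From the singleton clause (NOT y_23), y_23 = false.
From the singleton clause (NOT y_33), y_33 = false.
From the singleton clause (NOT y_43), y_43 = false.
Case y_21 = true:
From the singleton clause (NOT y_31), y_31 = false.
From the singleton clause (y_32), y_32 = true.
From the singleton clause (NOT y_41), y_41 = false.
From the singleton clause (y_42), y_42 = true.
But (NOT y_42) is also a unit clause — contradiction.
That branch fails; take y_21 = false instead.
From the singleton clause (y_22), y_22 = true.
From the singleton clause (NOT y_32), y_32 = false.
From the singleton clause (y_31), y_31 = true.
From the singleton clause (NOT y_41), y_41 = false.
From the singleton clause (y_42), y_42 = true.
But (NOT y_42) is also a unit clause — contradiction.
Both values of y_21 lead to a conflict.
Both values of y_12 lead to a conflict.
That branch fails; take y_11 = true instead.
From the singleton clause (NOT y_21), y_21 = false.
From the singleton clause (NOT y_31), y_31 = false.
From the singleton clause (NOT y_41), y_41 = false.
Case y_22 = true:
From the singleton clause (NOT y_12), y_12 = false.
From the singleton clause (NOT y_32), y_32 = false.
From the singleton clause (y_33), y_33 = true.
From the singleton clause (NOT y_42), y_42 = false.
From the singleton clause (y_43), y_43 = true.
But (NOT y_43) is also a unit clause — contradiction.
That branch fails; take y_22 = false instead.
From the singleton clause (y_23), y_23 = true.
From the singleton clause (NOT y_13), y_13 = false.
From the singleton clause (NOT y_33), y_33 = false.
From the singleton clause (y_32), y_32 = true.
From the singleton clause (NOT y_12), y_12 = false.
From the singleton clause (NOT y_42), y_42 = false.
From the singleton clause (y_43), y_43 = true.
But (NOT y_43) is also a unit clause — contradiction.
Both values of y_22 lead to a conflict.
Both values of y_11 lead to a conflict.
No assignment satisfies every clause.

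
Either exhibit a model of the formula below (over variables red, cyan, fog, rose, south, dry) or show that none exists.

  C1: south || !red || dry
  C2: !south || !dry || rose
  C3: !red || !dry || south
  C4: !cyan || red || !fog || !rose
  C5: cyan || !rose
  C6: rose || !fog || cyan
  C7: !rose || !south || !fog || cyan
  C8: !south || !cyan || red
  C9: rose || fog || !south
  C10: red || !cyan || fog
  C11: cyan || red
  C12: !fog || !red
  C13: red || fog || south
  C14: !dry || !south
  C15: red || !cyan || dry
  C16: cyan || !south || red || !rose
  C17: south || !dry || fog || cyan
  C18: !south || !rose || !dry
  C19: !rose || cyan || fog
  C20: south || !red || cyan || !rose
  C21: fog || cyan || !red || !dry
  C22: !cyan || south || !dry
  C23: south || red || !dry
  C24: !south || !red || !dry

Suppose cyan = true.
Suppose south = true.
(red) alone gives red = true.
(!fog) alone gives fog = false.
(rose) alone gives rose = true.
(!dry) alone gives dry = false.
Every clause now holds.

red=true, cyan=true, fog=false, rose=true, south=true, dry=false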